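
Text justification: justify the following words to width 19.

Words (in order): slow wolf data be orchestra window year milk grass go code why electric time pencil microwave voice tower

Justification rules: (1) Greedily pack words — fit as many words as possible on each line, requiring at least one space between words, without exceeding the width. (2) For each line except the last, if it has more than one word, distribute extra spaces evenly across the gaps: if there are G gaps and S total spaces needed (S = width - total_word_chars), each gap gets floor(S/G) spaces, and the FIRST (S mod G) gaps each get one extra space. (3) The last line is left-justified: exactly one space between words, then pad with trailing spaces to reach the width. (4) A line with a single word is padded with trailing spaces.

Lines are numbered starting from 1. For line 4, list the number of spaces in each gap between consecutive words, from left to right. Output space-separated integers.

Answer: 2 2

Derivation:
Line 1: ['slow', 'wolf', 'data', 'be'] (min_width=17, slack=2)
Line 2: ['orchestra', 'window'] (min_width=16, slack=3)
Line 3: ['year', 'milk', 'grass', 'go'] (min_width=18, slack=1)
Line 4: ['code', 'why', 'electric'] (min_width=17, slack=2)
Line 5: ['time', 'pencil'] (min_width=11, slack=8)
Line 6: ['microwave', 'voice'] (min_width=15, slack=4)
Line 7: ['tower'] (min_width=5, slack=14)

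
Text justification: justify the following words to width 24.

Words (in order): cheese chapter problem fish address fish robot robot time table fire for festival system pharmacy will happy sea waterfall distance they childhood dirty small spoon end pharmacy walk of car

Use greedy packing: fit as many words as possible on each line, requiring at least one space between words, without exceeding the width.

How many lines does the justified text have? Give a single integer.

Answer: 9

Derivation:
Line 1: ['cheese', 'chapter', 'problem'] (min_width=22, slack=2)
Line 2: ['fish', 'address', 'fish', 'robot'] (min_width=23, slack=1)
Line 3: ['robot', 'time', 'table', 'fire'] (min_width=21, slack=3)
Line 4: ['for', 'festival', 'system'] (min_width=19, slack=5)
Line 5: ['pharmacy', 'will', 'happy', 'sea'] (min_width=23, slack=1)
Line 6: ['waterfall', 'distance', 'they'] (min_width=23, slack=1)
Line 7: ['childhood', 'dirty', 'small'] (min_width=21, slack=3)
Line 8: ['spoon', 'end', 'pharmacy', 'walk'] (min_width=23, slack=1)
Line 9: ['of', 'car'] (min_width=6, slack=18)
Total lines: 9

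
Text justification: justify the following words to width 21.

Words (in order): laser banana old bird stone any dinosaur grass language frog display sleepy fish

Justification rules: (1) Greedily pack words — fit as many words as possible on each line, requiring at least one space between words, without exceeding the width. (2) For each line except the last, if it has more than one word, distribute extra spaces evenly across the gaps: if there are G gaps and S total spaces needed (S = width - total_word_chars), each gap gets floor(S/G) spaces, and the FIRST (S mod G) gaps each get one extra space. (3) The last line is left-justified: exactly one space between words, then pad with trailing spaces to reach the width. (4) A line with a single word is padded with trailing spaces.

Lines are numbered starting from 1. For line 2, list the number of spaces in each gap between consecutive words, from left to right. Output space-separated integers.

Answer: 3 2

Derivation:
Line 1: ['laser', 'banana', 'old', 'bird'] (min_width=21, slack=0)
Line 2: ['stone', 'any', 'dinosaur'] (min_width=18, slack=3)
Line 3: ['grass', 'language', 'frog'] (min_width=19, slack=2)
Line 4: ['display', 'sleepy', 'fish'] (min_width=19, slack=2)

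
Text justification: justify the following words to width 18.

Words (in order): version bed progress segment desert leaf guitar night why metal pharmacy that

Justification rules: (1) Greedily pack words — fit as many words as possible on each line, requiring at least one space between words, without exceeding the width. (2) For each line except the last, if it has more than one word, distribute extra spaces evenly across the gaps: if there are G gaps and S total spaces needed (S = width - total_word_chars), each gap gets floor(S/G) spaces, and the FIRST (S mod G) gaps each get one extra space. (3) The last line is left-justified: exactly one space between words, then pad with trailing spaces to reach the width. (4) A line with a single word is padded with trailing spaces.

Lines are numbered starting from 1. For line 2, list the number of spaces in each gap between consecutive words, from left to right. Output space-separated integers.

Line 1: ['version', 'bed'] (min_width=11, slack=7)
Line 2: ['progress', 'segment'] (min_width=16, slack=2)
Line 3: ['desert', 'leaf', 'guitar'] (min_width=18, slack=0)
Line 4: ['night', 'why', 'metal'] (min_width=15, slack=3)
Line 5: ['pharmacy', 'that'] (min_width=13, slack=5)

Answer: 3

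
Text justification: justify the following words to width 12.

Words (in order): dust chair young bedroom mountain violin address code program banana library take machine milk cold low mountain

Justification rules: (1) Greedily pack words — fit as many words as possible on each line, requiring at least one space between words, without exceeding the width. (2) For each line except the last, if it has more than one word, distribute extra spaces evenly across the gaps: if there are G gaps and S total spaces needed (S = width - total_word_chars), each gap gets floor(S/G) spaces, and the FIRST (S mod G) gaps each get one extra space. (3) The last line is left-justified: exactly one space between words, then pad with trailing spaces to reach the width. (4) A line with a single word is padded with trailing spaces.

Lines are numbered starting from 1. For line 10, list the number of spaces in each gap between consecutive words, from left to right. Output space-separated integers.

Answer: 1

Derivation:
Line 1: ['dust', 'chair'] (min_width=10, slack=2)
Line 2: ['young'] (min_width=5, slack=7)
Line 3: ['bedroom'] (min_width=7, slack=5)
Line 4: ['mountain'] (min_width=8, slack=4)
Line 5: ['violin'] (min_width=6, slack=6)
Line 6: ['address', 'code'] (min_width=12, slack=0)
Line 7: ['program'] (min_width=7, slack=5)
Line 8: ['banana'] (min_width=6, slack=6)
Line 9: ['library', 'take'] (min_width=12, slack=0)
Line 10: ['machine', 'milk'] (min_width=12, slack=0)
Line 11: ['cold', 'low'] (min_width=8, slack=4)
Line 12: ['mountain'] (min_width=8, slack=4)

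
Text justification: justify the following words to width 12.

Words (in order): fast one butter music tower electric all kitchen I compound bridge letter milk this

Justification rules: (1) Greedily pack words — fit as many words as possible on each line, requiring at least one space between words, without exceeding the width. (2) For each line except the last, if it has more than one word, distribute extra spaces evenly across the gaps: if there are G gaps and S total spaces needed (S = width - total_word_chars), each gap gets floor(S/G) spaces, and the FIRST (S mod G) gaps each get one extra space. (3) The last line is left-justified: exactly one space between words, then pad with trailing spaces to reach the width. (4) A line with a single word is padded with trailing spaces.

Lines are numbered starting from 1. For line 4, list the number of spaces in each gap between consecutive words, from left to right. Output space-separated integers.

Answer: 1

Derivation:
Line 1: ['fast', 'one'] (min_width=8, slack=4)
Line 2: ['butter', 'music'] (min_width=12, slack=0)
Line 3: ['tower'] (min_width=5, slack=7)
Line 4: ['electric', 'all'] (min_width=12, slack=0)
Line 5: ['kitchen', 'I'] (min_width=9, slack=3)
Line 6: ['compound'] (min_width=8, slack=4)
Line 7: ['bridge'] (min_width=6, slack=6)
Line 8: ['letter', 'milk'] (min_width=11, slack=1)
Line 9: ['this'] (min_width=4, slack=8)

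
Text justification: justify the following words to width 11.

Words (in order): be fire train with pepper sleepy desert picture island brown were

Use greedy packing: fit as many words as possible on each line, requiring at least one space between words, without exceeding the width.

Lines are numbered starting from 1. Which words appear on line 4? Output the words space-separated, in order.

Answer: sleepy

Derivation:
Line 1: ['be', 'fire'] (min_width=7, slack=4)
Line 2: ['train', 'with'] (min_width=10, slack=1)
Line 3: ['pepper'] (min_width=6, slack=5)
Line 4: ['sleepy'] (min_width=6, slack=5)
Line 5: ['desert'] (min_width=6, slack=5)
Line 6: ['picture'] (min_width=7, slack=4)
Line 7: ['island'] (min_width=6, slack=5)
Line 8: ['brown', 'were'] (min_width=10, slack=1)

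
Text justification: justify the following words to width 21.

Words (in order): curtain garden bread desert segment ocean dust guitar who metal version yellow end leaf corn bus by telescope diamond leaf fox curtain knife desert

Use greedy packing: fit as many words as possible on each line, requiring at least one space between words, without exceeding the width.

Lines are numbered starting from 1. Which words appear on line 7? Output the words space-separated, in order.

Answer: leaf fox curtain

Derivation:
Line 1: ['curtain', 'garden', 'bread'] (min_width=20, slack=1)
Line 2: ['desert', 'segment', 'ocean'] (min_width=20, slack=1)
Line 3: ['dust', 'guitar', 'who', 'metal'] (min_width=21, slack=0)
Line 4: ['version', 'yellow', 'end'] (min_width=18, slack=3)
Line 5: ['leaf', 'corn', 'bus', 'by'] (min_width=16, slack=5)
Line 6: ['telescope', 'diamond'] (min_width=17, slack=4)
Line 7: ['leaf', 'fox', 'curtain'] (min_width=16, slack=5)
Line 8: ['knife', 'desert'] (min_width=12, slack=9)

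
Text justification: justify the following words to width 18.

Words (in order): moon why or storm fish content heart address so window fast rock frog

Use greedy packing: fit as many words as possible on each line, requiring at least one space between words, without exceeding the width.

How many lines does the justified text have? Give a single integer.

Answer: 4

Derivation:
Line 1: ['moon', 'why', 'or', 'storm'] (min_width=17, slack=1)
Line 2: ['fish', 'content', 'heart'] (min_width=18, slack=0)
Line 3: ['address', 'so', 'window'] (min_width=17, slack=1)
Line 4: ['fast', 'rock', 'frog'] (min_width=14, slack=4)
Total lines: 4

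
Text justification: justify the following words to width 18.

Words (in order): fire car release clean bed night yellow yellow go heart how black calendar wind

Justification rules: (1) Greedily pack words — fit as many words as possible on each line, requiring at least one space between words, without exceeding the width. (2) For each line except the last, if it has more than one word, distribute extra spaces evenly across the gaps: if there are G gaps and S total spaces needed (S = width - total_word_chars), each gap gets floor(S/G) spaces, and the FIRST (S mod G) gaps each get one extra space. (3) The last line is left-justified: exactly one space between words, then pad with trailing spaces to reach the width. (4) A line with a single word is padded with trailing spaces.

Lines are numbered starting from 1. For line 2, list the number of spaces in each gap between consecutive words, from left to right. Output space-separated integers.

Line 1: ['fire', 'car', 'release'] (min_width=16, slack=2)
Line 2: ['clean', 'bed', 'night'] (min_width=15, slack=3)
Line 3: ['yellow', 'yellow', 'go'] (min_width=16, slack=2)
Line 4: ['heart', 'how', 'black'] (min_width=15, slack=3)
Line 5: ['calendar', 'wind'] (min_width=13, slack=5)

Answer: 3 2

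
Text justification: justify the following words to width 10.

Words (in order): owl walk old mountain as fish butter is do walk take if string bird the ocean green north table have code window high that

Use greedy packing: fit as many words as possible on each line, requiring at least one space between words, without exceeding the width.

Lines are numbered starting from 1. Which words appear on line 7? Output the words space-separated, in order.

Answer: take if

Derivation:
Line 1: ['owl', 'walk'] (min_width=8, slack=2)
Line 2: ['old'] (min_width=3, slack=7)
Line 3: ['mountain'] (min_width=8, slack=2)
Line 4: ['as', 'fish'] (min_width=7, slack=3)
Line 5: ['butter', 'is'] (min_width=9, slack=1)
Line 6: ['do', 'walk'] (min_width=7, slack=3)
Line 7: ['take', 'if'] (min_width=7, slack=3)
Line 8: ['string'] (min_width=6, slack=4)
Line 9: ['bird', 'the'] (min_width=8, slack=2)
Line 10: ['ocean'] (min_width=5, slack=5)
Line 11: ['green'] (min_width=5, slack=5)
Line 12: ['north'] (min_width=5, slack=5)
Line 13: ['table', 'have'] (min_width=10, slack=0)
Line 14: ['code'] (min_width=4, slack=6)
Line 15: ['window'] (min_width=6, slack=4)
Line 16: ['high', 'that'] (min_width=9, slack=1)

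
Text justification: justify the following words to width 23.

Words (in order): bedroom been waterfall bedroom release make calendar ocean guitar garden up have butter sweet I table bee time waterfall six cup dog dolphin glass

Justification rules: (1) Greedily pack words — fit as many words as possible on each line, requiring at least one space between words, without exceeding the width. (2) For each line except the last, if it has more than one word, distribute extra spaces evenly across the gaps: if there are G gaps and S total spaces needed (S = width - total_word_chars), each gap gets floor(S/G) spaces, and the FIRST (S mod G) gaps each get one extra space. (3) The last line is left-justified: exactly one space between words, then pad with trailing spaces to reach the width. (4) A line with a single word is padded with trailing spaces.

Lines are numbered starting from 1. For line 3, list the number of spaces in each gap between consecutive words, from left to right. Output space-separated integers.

Line 1: ['bedroom', 'been', 'waterfall'] (min_width=22, slack=1)
Line 2: ['bedroom', 'release', 'make'] (min_width=20, slack=3)
Line 3: ['calendar', 'ocean', 'guitar'] (min_width=21, slack=2)
Line 4: ['garden', 'up', 'have', 'butter'] (min_width=21, slack=2)
Line 5: ['sweet', 'I', 'table', 'bee', 'time'] (min_width=22, slack=1)
Line 6: ['waterfall', 'six', 'cup', 'dog'] (min_width=21, slack=2)
Line 7: ['dolphin', 'glass'] (min_width=13, slack=10)

Answer: 2 2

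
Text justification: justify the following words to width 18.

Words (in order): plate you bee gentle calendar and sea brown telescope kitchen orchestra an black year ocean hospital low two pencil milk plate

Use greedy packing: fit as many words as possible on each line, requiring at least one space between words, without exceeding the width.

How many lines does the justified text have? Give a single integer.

Answer: 8

Derivation:
Line 1: ['plate', 'you', 'bee'] (min_width=13, slack=5)
Line 2: ['gentle', 'calendar'] (min_width=15, slack=3)
Line 3: ['and', 'sea', 'brown'] (min_width=13, slack=5)
Line 4: ['telescope', 'kitchen'] (min_width=17, slack=1)
Line 5: ['orchestra', 'an', 'black'] (min_width=18, slack=0)
Line 6: ['year', 'ocean'] (min_width=10, slack=8)
Line 7: ['hospital', 'low', 'two'] (min_width=16, slack=2)
Line 8: ['pencil', 'milk', 'plate'] (min_width=17, slack=1)
Total lines: 8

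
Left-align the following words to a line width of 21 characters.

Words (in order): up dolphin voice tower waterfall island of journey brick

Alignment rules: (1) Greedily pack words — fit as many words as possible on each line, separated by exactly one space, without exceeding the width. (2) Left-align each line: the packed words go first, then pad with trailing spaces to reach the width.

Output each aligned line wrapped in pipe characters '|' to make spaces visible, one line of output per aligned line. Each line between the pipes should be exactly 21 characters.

Line 1: ['up', 'dolphin', 'voice'] (min_width=16, slack=5)
Line 2: ['tower', 'waterfall'] (min_width=15, slack=6)
Line 3: ['island', 'of', 'journey'] (min_width=17, slack=4)
Line 4: ['brick'] (min_width=5, slack=16)

Answer: |up dolphin voice     |
|tower waterfall      |
|island of journey    |
|brick                |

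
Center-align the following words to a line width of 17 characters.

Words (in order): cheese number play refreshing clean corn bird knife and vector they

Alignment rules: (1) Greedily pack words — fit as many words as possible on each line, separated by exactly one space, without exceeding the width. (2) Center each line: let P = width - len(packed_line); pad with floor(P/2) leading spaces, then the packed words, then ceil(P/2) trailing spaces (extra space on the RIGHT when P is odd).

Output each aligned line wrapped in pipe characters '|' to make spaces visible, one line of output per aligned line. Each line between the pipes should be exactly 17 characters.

Line 1: ['cheese', 'number'] (min_width=13, slack=4)
Line 2: ['play', 'refreshing'] (min_width=15, slack=2)
Line 3: ['clean', 'corn', 'bird'] (min_width=15, slack=2)
Line 4: ['knife', 'and', 'vector'] (min_width=16, slack=1)
Line 5: ['they'] (min_width=4, slack=13)

Answer: |  cheese number  |
| play refreshing |
| clean corn bird |
|knife and vector |
|      they       |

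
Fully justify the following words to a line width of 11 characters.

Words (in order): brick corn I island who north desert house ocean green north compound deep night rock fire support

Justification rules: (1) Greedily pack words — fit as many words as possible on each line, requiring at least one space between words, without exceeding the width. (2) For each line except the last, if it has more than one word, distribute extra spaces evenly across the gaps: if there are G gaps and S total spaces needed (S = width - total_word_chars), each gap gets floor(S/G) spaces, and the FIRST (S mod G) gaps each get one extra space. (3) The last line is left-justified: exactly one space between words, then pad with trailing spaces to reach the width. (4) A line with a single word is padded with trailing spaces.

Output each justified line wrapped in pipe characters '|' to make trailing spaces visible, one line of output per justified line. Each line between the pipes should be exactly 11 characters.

Line 1: ['brick', 'corn'] (min_width=10, slack=1)
Line 2: ['I', 'island'] (min_width=8, slack=3)
Line 3: ['who', 'north'] (min_width=9, slack=2)
Line 4: ['desert'] (min_width=6, slack=5)
Line 5: ['house', 'ocean'] (min_width=11, slack=0)
Line 6: ['green', 'north'] (min_width=11, slack=0)
Line 7: ['compound'] (min_width=8, slack=3)
Line 8: ['deep', 'night'] (min_width=10, slack=1)
Line 9: ['rock', 'fire'] (min_width=9, slack=2)
Line 10: ['support'] (min_width=7, slack=4)

Answer: |brick  corn|
|I    island|
|who   north|
|desert     |
|house ocean|
|green north|
|compound   |
|deep  night|
|rock   fire|
|support    |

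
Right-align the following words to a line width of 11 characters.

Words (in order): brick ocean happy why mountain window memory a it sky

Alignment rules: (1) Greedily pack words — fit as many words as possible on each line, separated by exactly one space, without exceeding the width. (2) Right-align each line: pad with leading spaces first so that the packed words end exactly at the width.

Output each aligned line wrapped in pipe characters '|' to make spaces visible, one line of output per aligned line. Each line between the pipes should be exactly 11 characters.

Line 1: ['brick', 'ocean'] (min_width=11, slack=0)
Line 2: ['happy', 'why'] (min_width=9, slack=2)
Line 3: ['mountain'] (min_width=8, slack=3)
Line 4: ['window'] (min_width=6, slack=5)
Line 5: ['memory', 'a', 'it'] (min_width=11, slack=0)
Line 6: ['sky'] (min_width=3, slack=8)

Answer: |brick ocean|
|  happy why|
|   mountain|
|     window|
|memory a it|
|        sky|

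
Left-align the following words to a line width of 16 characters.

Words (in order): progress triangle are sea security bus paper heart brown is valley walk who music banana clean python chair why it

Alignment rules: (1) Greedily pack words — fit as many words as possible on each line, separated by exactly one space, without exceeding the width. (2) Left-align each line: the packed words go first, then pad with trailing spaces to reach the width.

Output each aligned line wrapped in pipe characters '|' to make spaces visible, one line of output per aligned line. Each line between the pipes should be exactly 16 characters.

Answer: |progress        |
|triangle are sea|
|security bus    |
|paper heart     |
|brown is valley |
|walk who music  |
|banana clean    |
|python chair why|
|it              |

Derivation:
Line 1: ['progress'] (min_width=8, slack=8)
Line 2: ['triangle', 'are', 'sea'] (min_width=16, slack=0)
Line 3: ['security', 'bus'] (min_width=12, slack=4)
Line 4: ['paper', 'heart'] (min_width=11, slack=5)
Line 5: ['brown', 'is', 'valley'] (min_width=15, slack=1)
Line 6: ['walk', 'who', 'music'] (min_width=14, slack=2)
Line 7: ['banana', 'clean'] (min_width=12, slack=4)
Line 8: ['python', 'chair', 'why'] (min_width=16, slack=0)
Line 9: ['it'] (min_width=2, slack=14)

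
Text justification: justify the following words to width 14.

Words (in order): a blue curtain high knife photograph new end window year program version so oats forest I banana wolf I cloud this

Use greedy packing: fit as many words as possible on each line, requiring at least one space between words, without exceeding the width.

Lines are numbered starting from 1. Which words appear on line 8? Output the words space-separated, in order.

Answer: banana wolf I

Derivation:
Line 1: ['a', 'blue', 'curtain'] (min_width=14, slack=0)
Line 2: ['high', 'knife'] (min_width=10, slack=4)
Line 3: ['photograph', 'new'] (min_width=14, slack=0)
Line 4: ['end', 'window'] (min_width=10, slack=4)
Line 5: ['year', 'program'] (min_width=12, slack=2)
Line 6: ['version', 'so'] (min_width=10, slack=4)
Line 7: ['oats', 'forest', 'I'] (min_width=13, slack=1)
Line 8: ['banana', 'wolf', 'I'] (min_width=13, slack=1)
Line 9: ['cloud', 'this'] (min_width=10, slack=4)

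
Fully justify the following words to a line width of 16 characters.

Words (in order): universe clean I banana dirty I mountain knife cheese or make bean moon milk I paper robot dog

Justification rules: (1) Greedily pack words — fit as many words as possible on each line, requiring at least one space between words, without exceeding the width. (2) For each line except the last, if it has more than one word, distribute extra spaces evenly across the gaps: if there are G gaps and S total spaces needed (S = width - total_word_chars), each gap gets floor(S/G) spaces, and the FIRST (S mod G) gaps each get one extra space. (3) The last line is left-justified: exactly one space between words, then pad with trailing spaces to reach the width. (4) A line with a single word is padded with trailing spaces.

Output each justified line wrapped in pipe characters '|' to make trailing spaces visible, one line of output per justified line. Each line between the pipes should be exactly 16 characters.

Line 1: ['universe', 'clean', 'I'] (min_width=16, slack=0)
Line 2: ['banana', 'dirty', 'I'] (min_width=14, slack=2)
Line 3: ['mountain', 'knife'] (min_width=14, slack=2)
Line 4: ['cheese', 'or', 'make'] (min_width=14, slack=2)
Line 5: ['bean', 'moon', 'milk', 'I'] (min_width=16, slack=0)
Line 6: ['paper', 'robot', 'dog'] (min_width=15, slack=1)

Answer: |universe clean I|
|banana  dirty  I|
|mountain   knife|
|cheese  or  make|
|bean moon milk I|
|paper robot dog |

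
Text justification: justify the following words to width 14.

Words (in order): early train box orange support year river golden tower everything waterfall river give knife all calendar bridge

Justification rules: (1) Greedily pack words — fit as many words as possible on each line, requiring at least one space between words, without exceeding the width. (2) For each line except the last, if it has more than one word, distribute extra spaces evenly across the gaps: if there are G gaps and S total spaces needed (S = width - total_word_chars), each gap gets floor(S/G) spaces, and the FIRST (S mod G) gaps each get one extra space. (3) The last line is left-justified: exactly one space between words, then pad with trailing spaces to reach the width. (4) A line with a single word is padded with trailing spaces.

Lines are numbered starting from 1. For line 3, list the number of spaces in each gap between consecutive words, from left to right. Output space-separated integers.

Answer: 3

Derivation:
Line 1: ['early', 'train'] (min_width=11, slack=3)
Line 2: ['box', 'orange'] (min_width=10, slack=4)
Line 3: ['support', 'year'] (min_width=12, slack=2)
Line 4: ['river', 'golden'] (min_width=12, slack=2)
Line 5: ['tower'] (min_width=5, slack=9)
Line 6: ['everything'] (min_width=10, slack=4)
Line 7: ['waterfall'] (min_width=9, slack=5)
Line 8: ['river', 'give'] (min_width=10, slack=4)
Line 9: ['knife', 'all'] (min_width=9, slack=5)
Line 10: ['calendar'] (min_width=8, slack=6)
Line 11: ['bridge'] (min_width=6, slack=8)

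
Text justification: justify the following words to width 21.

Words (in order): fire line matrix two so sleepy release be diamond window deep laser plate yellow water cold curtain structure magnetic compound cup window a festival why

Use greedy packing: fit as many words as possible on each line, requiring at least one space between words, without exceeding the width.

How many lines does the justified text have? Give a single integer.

Line 1: ['fire', 'line', 'matrix', 'two'] (min_width=20, slack=1)
Line 2: ['so', 'sleepy', 'release', 'be'] (min_width=20, slack=1)
Line 3: ['diamond', 'window', 'deep'] (min_width=19, slack=2)
Line 4: ['laser', 'plate', 'yellow'] (min_width=18, slack=3)
Line 5: ['water', 'cold', 'curtain'] (min_width=18, slack=3)
Line 6: ['structure', 'magnetic'] (min_width=18, slack=3)
Line 7: ['compound', 'cup', 'window', 'a'] (min_width=21, slack=0)
Line 8: ['festival', 'why'] (min_width=12, slack=9)
Total lines: 8

Answer: 8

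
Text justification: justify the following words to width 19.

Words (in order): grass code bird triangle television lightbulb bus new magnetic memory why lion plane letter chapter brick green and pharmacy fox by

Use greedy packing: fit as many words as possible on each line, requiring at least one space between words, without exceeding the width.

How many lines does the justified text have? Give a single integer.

Line 1: ['grass', 'code', 'bird'] (min_width=15, slack=4)
Line 2: ['triangle', 'television'] (min_width=19, slack=0)
Line 3: ['lightbulb', 'bus', 'new'] (min_width=17, slack=2)
Line 4: ['magnetic', 'memory', 'why'] (min_width=19, slack=0)
Line 5: ['lion', 'plane', 'letter'] (min_width=17, slack=2)
Line 6: ['chapter', 'brick', 'green'] (min_width=19, slack=0)
Line 7: ['and', 'pharmacy', 'fox', 'by'] (min_width=19, slack=0)
Total lines: 7

Answer: 7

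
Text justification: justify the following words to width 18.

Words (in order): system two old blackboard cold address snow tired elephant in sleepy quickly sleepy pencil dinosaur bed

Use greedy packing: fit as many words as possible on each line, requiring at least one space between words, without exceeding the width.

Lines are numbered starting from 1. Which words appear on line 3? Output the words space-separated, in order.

Line 1: ['system', 'two', 'old'] (min_width=14, slack=4)
Line 2: ['blackboard', 'cold'] (min_width=15, slack=3)
Line 3: ['address', 'snow', 'tired'] (min_width=18, slack=0)
Line 4: ['elephant', 'in', 'sleepy'] (min_width=18, slack=0)
Line 5: ['quickly', 'sleepy'] (min_width=14, slack=4)
Line 6: ['pencil', 'dinosaur'] (min_width=15, slack=3)
Line 7: ['bed'] (min_width=3, slack=15)

Answer: address snow tired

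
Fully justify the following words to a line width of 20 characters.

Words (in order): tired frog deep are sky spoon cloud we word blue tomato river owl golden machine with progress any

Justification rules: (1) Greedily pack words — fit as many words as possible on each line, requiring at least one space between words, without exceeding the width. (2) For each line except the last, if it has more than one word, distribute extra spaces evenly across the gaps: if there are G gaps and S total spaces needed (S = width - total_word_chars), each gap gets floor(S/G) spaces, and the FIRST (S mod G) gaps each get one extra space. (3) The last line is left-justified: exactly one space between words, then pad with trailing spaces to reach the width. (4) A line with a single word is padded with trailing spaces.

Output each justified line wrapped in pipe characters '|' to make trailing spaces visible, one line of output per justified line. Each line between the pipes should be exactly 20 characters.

Line 1: ['tired', 'frog', 'deep', 'are'] (min_width=19, slack=1)
Line 2: ['sky', 'spoon', 'cloud', 'we'] (min_width=18, slack=2)
Line 3: ['word', 'blue', 'tomato'] (min_width=16, slack=4)
Line 4: ['river', 'owl', 'golden'] (min_width=16, slack=4)
Line 5: ['machine', 'with'] (min_width=12, slack=8)
Line 6: ['progress', 'any'] (min_width=12, slack=8)

Answer: |tired  frog deep are|
|sky  spoon  cloud we|
|word   blue   tomato|
|river   owl   golden|
|machine         with|
|progress any        |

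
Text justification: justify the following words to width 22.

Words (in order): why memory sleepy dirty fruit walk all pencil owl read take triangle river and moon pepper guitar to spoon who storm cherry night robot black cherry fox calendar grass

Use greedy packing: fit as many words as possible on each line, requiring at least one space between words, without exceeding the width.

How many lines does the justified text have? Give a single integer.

Line 1: ['why', 'memory', 'sleepy'] (min_width=17, slack=5)
Line 2: ['dirty', 'fruit', 'walk', 'all'] (min_width=20, slack=2)
Line 3: ['pencil', 'owl', 'read', 'take'] (min_width=20, slack=2)
Line 4: ['triangle', 'river', 'and'] (min_width=18, slack=4)
Line 5: ['moon', 'pepper', 'guitar', 'to'] (min_width=21, slack=1)
Line 6: ['spoon', 'who', 'storm', 'cherry'] (min_width=22, slack=0)
Line 7: ['night', 'robot', 'black'] (min_width=17, slack=5)
Line 8: ['cherry', 'fox', 'calendar'] (min_width=19, slack=3)
Line 9: ['grass'] (min_width=5, slack=17)
Total lines: 9

Answer: 9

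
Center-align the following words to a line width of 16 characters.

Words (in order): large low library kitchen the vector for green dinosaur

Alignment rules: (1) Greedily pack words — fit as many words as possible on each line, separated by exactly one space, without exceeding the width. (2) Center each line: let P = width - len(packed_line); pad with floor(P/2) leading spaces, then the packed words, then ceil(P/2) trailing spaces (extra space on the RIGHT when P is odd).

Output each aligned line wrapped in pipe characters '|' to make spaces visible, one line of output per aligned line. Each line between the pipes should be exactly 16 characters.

Answer: |   large low    |
|library kitchen |
| the vector for |
| green dinosaur |

Derivation:
Line 1: ['large', 'low'] (min_width=9, slack=7)
Line 2: ['library', 'kitchen'] (min_width=15, slack=1)
Line 3: ['the', 'vector', 'for'] (min_width=14, slack=2)
Line 4: ['green', 'dinosaur'] (min_width=14, slack=2)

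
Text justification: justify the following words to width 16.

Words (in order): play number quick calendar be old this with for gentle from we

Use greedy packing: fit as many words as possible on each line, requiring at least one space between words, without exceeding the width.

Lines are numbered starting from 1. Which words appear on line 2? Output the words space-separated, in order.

Line 1: ['play', 'number'] (min_width=11, slack=5)
Line 2: ['quick', 'calendar'] (min_width=14, slack=2)
Line 3: ['be', 'old', 'this', 'with'] (min_width=16, slack=0)
Line 4: ['for', 'gentle', 'from'] (min_width=15, slack=1)
Line 5: ['we'] (min_width=2, slack=14)

Answer: quick calendar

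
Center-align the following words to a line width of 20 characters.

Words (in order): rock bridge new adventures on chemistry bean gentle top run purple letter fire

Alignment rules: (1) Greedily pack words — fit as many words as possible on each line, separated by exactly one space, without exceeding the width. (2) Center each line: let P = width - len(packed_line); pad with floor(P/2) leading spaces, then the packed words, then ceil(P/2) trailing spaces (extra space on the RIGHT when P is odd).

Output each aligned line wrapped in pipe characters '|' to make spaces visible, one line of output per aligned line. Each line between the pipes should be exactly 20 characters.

Line 1: ['rock', 'bridge', 'new'] (min_width=15, slack=5)
Line 2: ['adventures', 'on'] (min_width=13, slack=7)
Line 3: ['chemistry', 'bean'] (min_width=14, slack=6)
Line 4: ['gentle', 'top', 'run'] (min_width=14, slack=6)
Line 5: ['purple', 'letter', 'fire'] (min_width=18, slack=2)

Answer: |  rock bridge new   |
|   adventures on    |
|   chemistry bean   |
|   gentle top run   |
| purple letter fire |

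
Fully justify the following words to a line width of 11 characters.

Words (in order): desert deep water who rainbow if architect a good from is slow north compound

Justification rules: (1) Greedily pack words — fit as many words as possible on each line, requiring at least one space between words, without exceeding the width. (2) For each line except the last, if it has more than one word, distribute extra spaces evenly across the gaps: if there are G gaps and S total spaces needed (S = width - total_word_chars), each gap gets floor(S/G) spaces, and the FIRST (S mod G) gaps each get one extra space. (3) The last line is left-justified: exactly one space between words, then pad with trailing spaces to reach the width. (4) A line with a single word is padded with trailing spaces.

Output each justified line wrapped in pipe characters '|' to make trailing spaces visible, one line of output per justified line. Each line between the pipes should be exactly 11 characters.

Line 1: ['desert', 'deep'] (min_width=11, slack=0)
Line 2: ['water', 'who'] (min_width=9, slack=2)
Line 3: ['rainbow', 'if'] (min_width=10, slack=1)
Line 4: ['architect', 'a'] (min_width=11, slack=0)
Line 5: ['good', 'from'] (min_width=9, slack=2)
Line 6: ['is', 'slow'] (min_width=7, slack=4)
Line 7: ['north'] (min_width=5, slack=6)
Line 8: ['compound'] (min_width=8, slack=3)

Answer: |desert deep|
|water   who|
|rainbow  if|
|architect a|
|good   from|
|is     slow|
|north      |
|compound   |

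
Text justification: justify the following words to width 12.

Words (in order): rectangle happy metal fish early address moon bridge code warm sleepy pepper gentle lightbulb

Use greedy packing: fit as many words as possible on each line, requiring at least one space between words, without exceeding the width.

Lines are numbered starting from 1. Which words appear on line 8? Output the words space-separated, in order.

Line 1: ['rectangle'] (min_width=9, slack=3)
Line 2: ['happy', 'metal'] (min_width=11, slack=1)
Line 3: ['fish', 'early'] (min_width=10, slack=2)
Line 4: ['address', 'moon'] (min_width=12, slack=0)
Line 5: ['bridge', 'code'] (min_width=11, slack=1)
Line 6: ['warm', 'sleepy'] (min_width=11, slack=1)
Line 7: ['pepper'] (min_width=6, slack=6)
Line 8: ['gentle'] (min_width=6, slack=6)
Line 9: ['lightbulb'] (min_width=9, slack=3)

Answer: gentle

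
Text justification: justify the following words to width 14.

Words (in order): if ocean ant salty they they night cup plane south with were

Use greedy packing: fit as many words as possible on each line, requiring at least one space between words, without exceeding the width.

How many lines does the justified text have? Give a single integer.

Line 1: ['if', 'ocean', 'ant'] (min_width=12, slack=2)
Line 2: ['salty', 'they'] (min_width=10, slack=4)
Line 3: ['they', 'night', 'cup'] (min_width=14, slack=0)
Line 4: ['plane', 'south'] (min_width=11, slack=3)
Line 5: ['with', 'were'] (min_width=9, slack=5)
Total lines: 5

Answer: 5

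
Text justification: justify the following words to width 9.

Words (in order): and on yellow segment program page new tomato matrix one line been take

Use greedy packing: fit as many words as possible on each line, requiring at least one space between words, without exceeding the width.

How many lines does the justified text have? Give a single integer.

Answer: 9

Derivation:
Line 1: ['and', 'on'] (min_width=6, slack=3)
Line 2: ['yellow'] (min_width=6, slack=3)
Line 3: ['segment'] (min_width=7, slack=2)
Line 4: ['program'] (min_width=7, slack=2)
Line 5: ['page', 'new'] (min_width=8, slack=1)
Line 6: ['tomato'] (min_width=6, slack=3)
Line 7: ['matrix'] (min_width=6, slack=3)
Line 8: ['one', 'line'] (min_width=8, slack=1)
Line 9: ['been', 'take'] (min_width=9, slack=0)
Total lines: 9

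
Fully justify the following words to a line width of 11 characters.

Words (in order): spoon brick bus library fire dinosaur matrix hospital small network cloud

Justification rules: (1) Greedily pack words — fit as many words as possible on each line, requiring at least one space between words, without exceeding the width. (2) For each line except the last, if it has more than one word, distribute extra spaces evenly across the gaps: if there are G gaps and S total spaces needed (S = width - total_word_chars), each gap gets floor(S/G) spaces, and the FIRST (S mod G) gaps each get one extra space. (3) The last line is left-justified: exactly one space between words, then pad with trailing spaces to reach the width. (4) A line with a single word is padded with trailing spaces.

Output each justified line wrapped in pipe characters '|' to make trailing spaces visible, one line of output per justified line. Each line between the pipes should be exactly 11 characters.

Line 1: ['spoon', 'brick'] (min_width=11, slack=0)
Line 2: ['bus', 'library'] (min_width=11, slack=0)
Line 3: ['fire'] (min_width=4, slack=7)
Line 4: ['dinosaur'] (min_width=8, slack=3)
Line 5: ['matrix'] (min_width=6, slack=5)
Line 6: ['hospital'] (min_width=8, slack=3)
Line 7: ['small'] (min_width=5, slack=6)
Line 8: ['network'] (min_width=7, slack=4)
Line 9: ['cloud'] (min_width=5, slack=6)

Answer: |spoon brick|
|bus library|
|fire       |
|dinosaur   |
|matrix     |
|hospital   |
|small      |
|network    |
|cloud      |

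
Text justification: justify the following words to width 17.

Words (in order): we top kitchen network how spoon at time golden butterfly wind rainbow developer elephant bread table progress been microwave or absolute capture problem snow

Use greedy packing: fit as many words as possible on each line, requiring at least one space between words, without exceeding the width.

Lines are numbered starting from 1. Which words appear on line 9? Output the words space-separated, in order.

Line 1: ['we', 'top', 'kitchen'] (min_width=14, slack=3)
Line 2: ['network', 'how', 'spoon'] (min_width=17, slack=0)
Line 3: ['at', 'time', 'golden'] (min_width=14, slack=3)
Line 4: ['butterfly', 'wind'] (min_width=14, slack=3)
Line 5: ['rainbow', 'developer'] (min_width=17, slack=0)
Line 6: ['elephant', 'bread'] (min_width=14, slack=3)
Line 7: ['table', 'progress'] (min_width=14, slack=3)
Line 8: ['been', 'microwave', 'or'] (min_width=17, slack=0)
Line 9: ['absolute', 'capture'] (min_width=16, slack=1)
Line 10: ['problem', 'snow'] (min_width=12, slack=5)

Answer: absolute capture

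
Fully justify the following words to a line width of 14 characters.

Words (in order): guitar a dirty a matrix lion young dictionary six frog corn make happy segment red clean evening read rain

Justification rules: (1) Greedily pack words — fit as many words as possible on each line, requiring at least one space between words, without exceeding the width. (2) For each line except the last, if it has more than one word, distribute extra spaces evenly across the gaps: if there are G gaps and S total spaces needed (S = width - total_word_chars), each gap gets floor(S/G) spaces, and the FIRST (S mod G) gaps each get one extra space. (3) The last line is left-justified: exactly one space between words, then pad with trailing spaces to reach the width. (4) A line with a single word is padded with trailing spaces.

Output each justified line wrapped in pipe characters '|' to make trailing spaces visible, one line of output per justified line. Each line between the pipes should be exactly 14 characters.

Answer: |guitar a dirty|
|a  matrix lion|
|young         |
|dictionary six|
|frog corn make|
|happy  segment|
|red      clean|
|evening   read|
|rain          |

Derivation:
Line 1: ['guitar', 'a', 'dirty'] (min_width=14, slack=0)
Line 2: ['a', 'matrix', 'lion'] (min_width=13, slack=1)
Line 3: ['young'] (min_width=5, slack=9)
Line 4: ['dictionary', 'six'] (min_width=14, slack=0)
Line 5: ['frog', 'corn', 'make'] (min_width=14, slack=0)
Line 6: ['happy', 'segment'] (min_width=13, slack=1)
Line 7: ['red', 'clean'] (min_width=9, slack=5)
Line 8: ['evening', 'read'] (min_width=12, slack=2)
Line 9: ['rain'] (min_width=4, slack=10)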